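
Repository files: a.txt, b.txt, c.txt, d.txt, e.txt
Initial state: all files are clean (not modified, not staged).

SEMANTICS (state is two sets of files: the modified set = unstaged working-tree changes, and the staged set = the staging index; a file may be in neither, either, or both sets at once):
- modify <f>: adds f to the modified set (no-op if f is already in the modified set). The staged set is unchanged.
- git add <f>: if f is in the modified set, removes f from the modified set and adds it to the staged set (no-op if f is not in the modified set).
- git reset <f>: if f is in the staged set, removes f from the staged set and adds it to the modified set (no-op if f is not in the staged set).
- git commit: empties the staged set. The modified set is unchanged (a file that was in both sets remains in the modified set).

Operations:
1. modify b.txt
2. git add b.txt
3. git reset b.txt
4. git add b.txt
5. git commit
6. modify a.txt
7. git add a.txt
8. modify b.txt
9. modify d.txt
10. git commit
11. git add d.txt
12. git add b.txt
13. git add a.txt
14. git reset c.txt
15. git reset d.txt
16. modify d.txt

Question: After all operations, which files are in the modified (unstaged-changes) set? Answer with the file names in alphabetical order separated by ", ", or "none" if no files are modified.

After op 1 (modify b.txt): modified={b.txt} staged={none}
After op 2 (git add b.txt): modified={none} staged={b.txt}
After op 3 (git reset b.txt): modified={b.txt} staged={none}
After op 4 (git add b.txt): modified={none} staged={b.txt}
After op 5 (git commit): modified={none} staged={none}
After op 6 (modify a.txt): modified={a.txt} staged={none}
After op 7 (git add a.txt): modified={none} staged={a.txt}
After op 8 (modify b.txt): modified={b.txt} staged={a.txt}
After op 9 (modify d.txt): modified={b.txt, d.txt} staged={a.txt}
After op 10 (git commit): modified={b.txt, d.txt} staged={none}
After op 11 (git add d.txt): modified={b.txt} staged={d.txt}
After op 12 (git add b.txt): modified={none} staged={b.txt, d.txt}
After op 13 (git add a.txt): modified={none} staged={b.txt, d.txt}
After op 14 (git reset c.txt): modified={none} staged={b.txt, d.txt}
After op 15 (git reset d.txt): modified={d.txt} staged={b.txt}
After op 16 (modify d.txt): modified={d.txt} staged={b.txt}

Answer: d.txt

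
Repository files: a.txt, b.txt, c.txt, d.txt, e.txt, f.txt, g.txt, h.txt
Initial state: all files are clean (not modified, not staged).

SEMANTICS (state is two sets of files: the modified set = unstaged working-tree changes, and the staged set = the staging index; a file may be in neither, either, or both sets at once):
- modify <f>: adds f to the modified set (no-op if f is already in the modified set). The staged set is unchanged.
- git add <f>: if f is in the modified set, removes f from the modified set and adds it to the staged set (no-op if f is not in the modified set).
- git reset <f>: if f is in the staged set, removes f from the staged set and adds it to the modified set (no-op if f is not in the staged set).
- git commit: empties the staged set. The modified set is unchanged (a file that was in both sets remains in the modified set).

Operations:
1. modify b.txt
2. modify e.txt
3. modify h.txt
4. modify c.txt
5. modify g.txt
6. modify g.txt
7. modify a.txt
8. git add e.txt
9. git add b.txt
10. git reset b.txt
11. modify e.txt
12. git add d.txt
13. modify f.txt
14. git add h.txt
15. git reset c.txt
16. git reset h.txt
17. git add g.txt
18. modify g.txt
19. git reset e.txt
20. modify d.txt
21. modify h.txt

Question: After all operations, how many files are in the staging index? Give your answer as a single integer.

After op 1 (modify b.txt): modified={b.txt} staged={none}
After op 2 (modify e.txt): modified={b.txt, e.txt} staged={none}
After op 3 (modify h.txt): modified={b.txt, e.txt, h.txt} staged={none}
After op 4 (modify c.txt): modified={b.txt, c.txt, e.txt, h.txt} staged={none}
After op 5 (modify g.txt): modified={b.txt, c.txt, e.txt, g.txt, h.txt} staged={none}
After op 6 (modify g.txt): modified={b.txt, c.txt, e.txt, g.txt, h.txt} staged={none}
After op 7 (modify a.txt): modified={a.txt, b.txt, c.txt, e.txt, g.txt, h.txt} staged={none}
After op 8 (git add e.txt): modified={a.txt, b.txt, c.txt, g.txt, h.txt} staged={e.txt}
After op 9 (git add b.txt): modified={a.txt, c.txt, g.txt, h.txt} staged={b.txt, e.txt}
After op 10 (git reset b.txt): modified={a.txt, b.txt, c.txt, g.txt, h.txt} staged={e.txt}
After op 11 (modify e.txt): modified={a.txt, b.txt, c.txt, e.txt, g.txt, h.txt} staged={e.txt}
After op 12 (git add d.txt): modified={a.txt, b.txt, c.txt, e.txt, g.txt, h.txt} staged={e.txt}
After op 13 (modify f.txt): modified={a.txt, b.txt, c.txt, e.txt, f.txt, g.txt, h.txt} staged={e.txt}
After op 14 (git add h.txt): modified={a.txt, b.txt, c.txt, e.txt, f.txt, g.txt} staged={e.txt, h.txt}
After op 15 (git reset c.txt): modified={a.txt, b.txt, c.txt, e.txt, f.txt, g.txt} staged={e.txt, h.txt}
After op 16 (git reset h.txt): modified={a.txt, b.txt, c.txt, e.txt, f.txt, g.txt, h.txt} staged={e.txt}
After op 17 (git add g.txt): modified={a.txt, b.txt, c.txt, e.txt, f.txt, h.txt} staged={e.txt, g.txt}
After op 18 (modify g.txt): modified={a.txt, b.txt, c.txt, e.txt, f.txt, g.txt, h.txt} staged={e.txt, g.txt}
After op 19 (git reset e.txt): modified={a.txt, b.txt, c.txt, e.txt, f.txt, g.txt, h.txt} staged={g.txt}
After op 20 (modify d.txt): modified={a.txt, b.txt, c.txt, d.txt, e.txt, f.txt, g.txt, h.txt} staged={g.txt}
After op 21 (modify h.txt): modified={a.txt, b.txt, c.txt, d.txt, e.txt, f.txt, g.txt, h.txt} staged={g.txt}
Final staged set: {g.txt} -> count=1

Answer: 1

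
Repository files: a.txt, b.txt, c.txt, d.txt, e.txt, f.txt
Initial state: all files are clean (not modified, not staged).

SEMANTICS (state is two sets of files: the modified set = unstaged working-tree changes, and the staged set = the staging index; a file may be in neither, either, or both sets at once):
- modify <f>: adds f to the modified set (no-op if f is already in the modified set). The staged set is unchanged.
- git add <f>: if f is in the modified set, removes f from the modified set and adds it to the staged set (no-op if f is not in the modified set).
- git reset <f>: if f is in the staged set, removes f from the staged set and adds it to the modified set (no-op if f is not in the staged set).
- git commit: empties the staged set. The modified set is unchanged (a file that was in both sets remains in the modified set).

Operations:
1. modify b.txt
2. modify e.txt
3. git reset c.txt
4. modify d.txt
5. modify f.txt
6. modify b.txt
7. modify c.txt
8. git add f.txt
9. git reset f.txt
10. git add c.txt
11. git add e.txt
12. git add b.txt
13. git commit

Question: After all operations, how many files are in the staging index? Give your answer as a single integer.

Answer: 0

Derivation:
After op 1 (modify b.txt): modified={b.txt} staged={none}
After op 2 (modify e.txt): modified={b.txt, e.txt} staged={none}
After op 3 (git reset c.txt): modified={b.txt, e.txt} staged={none}
After op 4 (modify d.txt): modified={b.txt, d.txt, e.txt} staged={none}
After op 5 (modify f.txt): modified={b.txt, d.txt, e.txt, f.txt} staged={none}
After op 6 (modify b.txt): modified={b.txt, d.txt, e.txt, f.txt} staged={none}
After op 7 (modify c.txt): modified={b.txt, c.txt, d.txt, e.txt, f.txt} staged={none}
After op 8 (git add f.txt): modified={b.txt, c.txt, d.txt, e.txt} staged={f.txt}
After op 9 (git reset f.txt): modified={b.txt, c.txt, d.txt, e.txt, f.txt} staged={none}
After op 10 (git add c.txt): modified={b.txt, d.txt, e.txt, f.txt} staged={c.txt}
After op 11 (git add e.txt): modified={b.txt, d.txt, f.txt} staged={c.txt, e.txt}
After op 12 (git add b.txt): modified={d.txt, f.txt} staged={b.txt, c.txt, e.txt}
After op 13 (git commit): modified={d.txt, f.txt} staged={none}
Final staged set: {none} -> count=0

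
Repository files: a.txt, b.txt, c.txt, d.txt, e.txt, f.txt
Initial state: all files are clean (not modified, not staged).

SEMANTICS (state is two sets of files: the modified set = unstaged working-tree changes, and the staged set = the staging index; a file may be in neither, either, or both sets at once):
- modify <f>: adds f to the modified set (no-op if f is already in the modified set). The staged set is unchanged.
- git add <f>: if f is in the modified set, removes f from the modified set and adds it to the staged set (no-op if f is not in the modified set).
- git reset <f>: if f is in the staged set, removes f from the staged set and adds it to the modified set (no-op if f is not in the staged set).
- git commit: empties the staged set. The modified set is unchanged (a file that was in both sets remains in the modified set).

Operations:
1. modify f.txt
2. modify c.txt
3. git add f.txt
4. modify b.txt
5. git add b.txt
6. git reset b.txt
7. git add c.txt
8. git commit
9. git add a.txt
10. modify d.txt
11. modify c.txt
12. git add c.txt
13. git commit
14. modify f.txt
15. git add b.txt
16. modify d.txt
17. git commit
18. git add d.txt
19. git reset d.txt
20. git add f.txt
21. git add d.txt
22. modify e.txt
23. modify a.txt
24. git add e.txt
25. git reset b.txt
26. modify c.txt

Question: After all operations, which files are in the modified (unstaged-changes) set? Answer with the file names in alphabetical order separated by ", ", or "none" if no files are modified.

After op 1 (modify f.txt): modified={f.txt} staged={none}
After op 2 (modify c.txt): modified={c.txt, f.txt} staged={none}
After op 3 (git add f.txt): modified={c.txt} staged={f.txt}
After op 4 (modify b.txt): modified={b.txt, c.txt} staged={f.txt}
After op 5 (git add b.txt): modified={c.txt} staged={b.txt, f.txt}
After op 6 (git reset b.txt): modified={b.txt, c.txt} staged={f.txt}
After op 7 (git add c.txt): modified={b.txt} staged={c.txt, f.txt}
After op 8 (git commit): modified={b.txt} staged={none}
After op 9 (git add a.txt): modified={b.txt} staged={none}
After op 10 (modify d.txt): modified={b.txt, d.txt} staged={none}
After op 11 (modify c.txt): modified={b.txt, c.txt, d.txt} staged={none}
After op 12 (git add c.txt): modified={b.txt, d.txt} staged={c.txt}
After op 13 (git commit): modified={b.txt, d.txt} staged={none}
After op 14 (modify f.txt): modified={b.txt, d.txt, f.txt} staged={none}
After op 15 (git add b.txt): modified={d.txt, f.txt} staged={b.txt}
After op 16 (modify d.txt): modified={d.txt, f.txt} staged={b.txt}
After op 17 (git commit): modified={d.txt, f.txt} staged={none}
After op 18 (git add d.txt): modified={f.txt} staged={d.txt}
After op 19 (git reset d.txt): modified={d.txt, f.txt} staged={none}
After op 20 (git add f.txt): modified={d.txt} staged={f.txt}
After op 21 (git add d.txt): modified={none} staged={d.txt, f.txt}
After op 22 (modify e.txt): modified={e.txt} staged={d.txt, f.txt}
After op 23 (modify a.txt): modified={a.txt, e.txt} staged={d.txt, f.txt}
After op 24 (git add e.txt): modified={a.txt} staged={d.txt, e.txt, f.txt}
After op 25 (git reset b.txt): modified={a.txt} staged={d.txt, e.txt, f.txt}
After op 26 (modify c.txt): modified={a.txt, c.txt} staged={d.txt, e.txt, f.txt}

Answer: a.txt, c.txt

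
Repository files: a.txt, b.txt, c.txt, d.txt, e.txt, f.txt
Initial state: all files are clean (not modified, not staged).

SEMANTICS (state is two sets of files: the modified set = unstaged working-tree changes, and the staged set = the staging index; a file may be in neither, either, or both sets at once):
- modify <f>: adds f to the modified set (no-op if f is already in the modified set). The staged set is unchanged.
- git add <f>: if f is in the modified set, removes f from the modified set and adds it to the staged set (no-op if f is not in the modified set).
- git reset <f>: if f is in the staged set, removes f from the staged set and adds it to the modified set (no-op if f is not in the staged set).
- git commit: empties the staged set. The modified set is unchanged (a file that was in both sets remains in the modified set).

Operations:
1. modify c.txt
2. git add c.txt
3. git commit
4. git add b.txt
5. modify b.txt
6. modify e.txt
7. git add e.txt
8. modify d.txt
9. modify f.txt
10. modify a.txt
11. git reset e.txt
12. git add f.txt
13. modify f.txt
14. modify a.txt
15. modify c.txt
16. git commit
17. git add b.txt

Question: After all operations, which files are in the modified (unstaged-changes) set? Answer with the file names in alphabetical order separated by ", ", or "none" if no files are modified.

Answer: a.txt, c.txt, d.txt, e.txt, f.txt

Derivation:
After op 1 (modify c.txt): modified={c.txt} staged={none}
After op 2 (git add c.txt): modified={none} staged={c.txt}
After op 3 (git commit): modified={none} staged={none}
After op 4 (git add b.txt): modified={none} staged={none}
After op 5 (modify b.txt): modified={b.txt} staged={none}
After op 6 (modify e.txt): modified={b.txt, e.txt} staged={none}
After op 7 (git add e.txt): modified={b.txt} staged={e.txt}
After op 8 (modify d.txt): modified={b.txt, d.txt} staged={e.txt}
After op 9 (modify f.txt): modified={b.txt, d.txt, f.txt} staged={e.txt}
After op 10 (modify a.txt): modified={a.txt, b.txt, d.txt, f.txt} staged={e.txt}
After op 11 (git reset e.txt): modified={a.txt, b.txt, d.txt, e.txt, f.txt} staged={none}
After op 12 (git add f.txt): modified={a.txt, b.txt, d.txt, e.txt} staged={f.txt}
After op 13 (modify f.txt): modified={a.txt, b.txt, d.txt, e.txt, f.txt} staged={f.txt}
After op 14 (modify a.txt): modified={a.txt, b.txt, d.txt, e.txt, f.txt} staged={f.txt}
After op 15 (modify c.txt): modified={a.txt, b.txt, c.txt, d.txt, e.txt, f.txt} staged={f.txt}
After op 16 (git commit): modified={a.txt, b.txt, c.txt, d.txt, e.txt, f.txt} staged={none}
After op 17 (git add b.txt): modified={a.txt, c.txt, d.txt, e.txt, f.txt} staged={b.txt}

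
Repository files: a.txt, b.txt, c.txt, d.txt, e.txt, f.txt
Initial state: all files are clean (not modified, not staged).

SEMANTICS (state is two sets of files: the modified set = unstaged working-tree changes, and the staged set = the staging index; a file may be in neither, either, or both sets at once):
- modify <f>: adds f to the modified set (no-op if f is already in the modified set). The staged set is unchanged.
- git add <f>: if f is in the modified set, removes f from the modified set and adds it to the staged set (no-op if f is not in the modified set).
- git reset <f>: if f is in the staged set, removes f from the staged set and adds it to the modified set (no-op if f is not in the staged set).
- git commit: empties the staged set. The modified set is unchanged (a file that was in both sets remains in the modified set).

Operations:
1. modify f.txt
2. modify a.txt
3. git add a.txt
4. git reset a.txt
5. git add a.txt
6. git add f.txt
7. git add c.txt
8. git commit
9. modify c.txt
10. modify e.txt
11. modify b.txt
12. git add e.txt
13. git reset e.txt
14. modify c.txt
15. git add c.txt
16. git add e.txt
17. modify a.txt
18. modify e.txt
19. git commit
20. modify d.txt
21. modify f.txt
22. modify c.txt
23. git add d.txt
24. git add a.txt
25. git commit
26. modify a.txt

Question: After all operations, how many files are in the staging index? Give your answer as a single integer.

After op 1 (modify f.txt): modified={f.txt} staged={none}
After op 2 (modify a.txt): modified={a.txt, f.txt} staged={none}
After op 3 (git add a.txt): modified={f.txt} staged={a.txt}
After op 4 (git reset a.txt): modified={a.txt, f.txt} staged={none}
After op 5 (git add a.txt): modified={f.txt} staged={a.txt}
After op 6 (git add f.txt): modified={none} staged={a.txt, f.txt}
After op 7 (git add c.txt): modified={none} staged={a.txt, f.txt}
After op 8 (git commit): modified={none} staged={none}
After op 9 (modify c.txt): modified={c.txt} staged={none}
After op 10 (modify e.txt): modified={c.txt, e.txt} staged={none}
After op 11 (modify b.txt): modified={b.txt, c.txt, e.txt} staged={none}
After op 12 (git add e.txt): modified={b.txt, c.txt} staged={e.txt}
After op 13 (git reset e.txt): modified={b.txt, c.txt, e.txt} staged={none}
After op 14 (modify c.txt): modified={b.txt, c.txt, e.txt} staged={none}
After op 15 (git add c.txt): modified={b.txt, e.txt} staged={c.txt}
After op 16 (git add e.txt): modified={b.txt} staged={c.txt, e.txt}
After op 17 (modify a.txt): modified={a.txt, b.txt} staged={c.txt, e.txt}
After op 18 (modify e.txt): modified={a.txt, b.txt, e.txt} staged={c.txt, e.txt}
After op 19 (git commit): modified={a.txt, b.txt, e.txt} staged={none}
After op 20 (modify d.txt): modified={a.txt, b.txt, d.txt, e.txt} staged={none}
After op 21 (modify f.txt): modified={a.txt, b.txt, d.txt, e.txt, f.txt} staged={none}
After op 22 (modify c.txt): modified={a.txt, b.txt, c.txt, d.txt, e.txt, f.txt} staged={none}
After op 23 (git add d.txt): modified={a.txt, b.txt, c.txt, e.txt, f.txt} staged={d.txt}
After op 24 (git add a.txt): modified={b.txt, c.txt, e.txt, f.txt} staged={a.txt, d.txt}
After op 25 (git commit): modified={b.txt, c.txt, e.txt, f.txt} staged={none}
After op 26 (modify a.txt): modified={a.txt, b.txt, c.txt, e.txt, f.txt} staged={none}
Final staged set: {none} -> count=0

Answer: 0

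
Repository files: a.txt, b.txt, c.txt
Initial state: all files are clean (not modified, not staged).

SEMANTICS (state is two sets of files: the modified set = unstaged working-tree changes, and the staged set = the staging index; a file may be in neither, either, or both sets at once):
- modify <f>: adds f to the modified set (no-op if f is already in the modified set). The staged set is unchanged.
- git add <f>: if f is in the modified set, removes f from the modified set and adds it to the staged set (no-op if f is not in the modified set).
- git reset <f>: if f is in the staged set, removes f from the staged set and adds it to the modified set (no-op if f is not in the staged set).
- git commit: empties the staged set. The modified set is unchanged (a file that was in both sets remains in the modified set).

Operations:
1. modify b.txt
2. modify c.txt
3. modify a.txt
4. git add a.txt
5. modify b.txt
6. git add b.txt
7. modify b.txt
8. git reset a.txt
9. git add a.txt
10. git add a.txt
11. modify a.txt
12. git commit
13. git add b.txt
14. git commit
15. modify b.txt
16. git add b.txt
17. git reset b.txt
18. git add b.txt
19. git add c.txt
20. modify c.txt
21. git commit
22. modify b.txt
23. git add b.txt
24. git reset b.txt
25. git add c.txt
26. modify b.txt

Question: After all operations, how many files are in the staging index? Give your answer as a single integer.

Answer: 1

Derivation:
After op 1 (modify b.txt): modified={b.txt} staged={none}
After op 2 (modify c.txt): modified={b.txt, c.txt} staged={none}
After op 3 (modify a.txt): modified={a.txt, b.txt, c.txt} staged={none}
After op 4 (git add a.txt): modified={b.txt, c.txt} staged={a.txt}
After op 5 (modify b.txt): modified={b.txt, c.txt} staged={a.txt}
After op 6 (git add b.txt): modified={c.txt} staged={a.txt, b.txt}
After op 7 (modify b.txt): modified={b.txt, c.txt} staged={a.txt, b.txt}
After op 8 (git reset a.txt): modified={a.txt, b.txt, c.txt} staged={b.txt}
After op 9 (git add a.txt): modified={b.txt, c.txt} staged={a.txt, b.txt}
After op 10 (git add a.txt): modified={b.txt, c.txt} staged={a.txt, b.txt}
After op 11 (modify a.txt): modified={a.txt, b.txt, c.txt} staged={a.txt, b.txt}
After op 12 (git commit): modified={a.txt, b.txt, c.txt} staged={none}
After op 13 (git add b.txt): modified={a.txt, c.txt} staged={b.txt}
After op 14 (git commit): modified={a.txt, c.txt} staged={none}
After op 15 (modify b.txt): modified={a.txt, b.txt, c.txt} staged={none}
After op 16 (git add b.txt): modified={a.txt, c.txt} staged={b.txt}
After op 17 (git reset b.txt): modified={a.txt, b.txt, c.txt} staged={none}
After op 18 (git add b.txt): modified={a.txt, c.txt} staged={b.txt}
After op 19 (git add c.txt): modified={a.txt} staged={b.txt, c.txt}
After op 20 (modify c.txt): modified={a.txt, c.txt} staged={b.txt, c.txt}
After op 21 (git commit): modified={a.txt, c.txt} staged={none}
After op 22 (modify b.txt): modified={a.txt, b.txt, c.txt} staged={none}
After op 23 (git add b.txt): modified={a.txt, c.txt} staged={b.txt}
After op 24 (git reset b.txt): modified={a.txt, b.txt, c.txt} staged={none}
After op 25 (git add c.txt): modified={a.txt, b.txt} staged={c.txt}
After op 26 (modify b.txt): modified={a.txt, b.txt} staged={c.txt}
Final staged set: {c.txt} -> count=1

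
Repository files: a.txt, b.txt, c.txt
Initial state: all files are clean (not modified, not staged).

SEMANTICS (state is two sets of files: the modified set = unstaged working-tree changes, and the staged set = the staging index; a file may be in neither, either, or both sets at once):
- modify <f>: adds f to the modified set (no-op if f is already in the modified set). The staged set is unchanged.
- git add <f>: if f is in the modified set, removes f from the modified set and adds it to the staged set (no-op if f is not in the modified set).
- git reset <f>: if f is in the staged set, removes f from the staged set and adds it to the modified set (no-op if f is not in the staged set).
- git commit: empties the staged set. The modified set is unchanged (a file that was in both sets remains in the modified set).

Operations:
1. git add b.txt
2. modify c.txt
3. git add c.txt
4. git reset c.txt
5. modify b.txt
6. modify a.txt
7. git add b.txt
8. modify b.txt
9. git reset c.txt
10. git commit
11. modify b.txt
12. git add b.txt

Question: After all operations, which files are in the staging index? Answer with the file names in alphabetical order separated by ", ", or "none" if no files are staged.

After op 1 (git add b.txt): modified={none} staged={none}
After op 2 (modify c.txt): modified={c.txt} staged={none}
After op 3 (git add c.txt): modified={none} staged={c.txt}
After op 4 (git reset c.txt): modified={c.txt} staged={none}
After op 5 (modify b.txt): modified={b.txt, c.txt} staged={none}
After op 6 (modify a.txt): modified={a.txt, b.txt, c.txt} staged={none}
After op 7 (git add b.txt): modified={a.txt, c.txt} staged={b.txt}
After op 8 (modify b.txt): modified={a.txt, b.txt, c.txt} staged={b.txt}
After op 9 (git reset c.txt): modified={a.txt, b.txt, c.txt} staged={b.txt}
After op 10 (git commit): modified={a.txt, b.txt, c.txt} staged={none}
After op 11 (modify b.txt): modified={a.txt, b.txt, c.txt} staged={none}
After op 12 (git add b.txt): modified={a.txt, c.txt} staged={b.txt}

Answer: b.txt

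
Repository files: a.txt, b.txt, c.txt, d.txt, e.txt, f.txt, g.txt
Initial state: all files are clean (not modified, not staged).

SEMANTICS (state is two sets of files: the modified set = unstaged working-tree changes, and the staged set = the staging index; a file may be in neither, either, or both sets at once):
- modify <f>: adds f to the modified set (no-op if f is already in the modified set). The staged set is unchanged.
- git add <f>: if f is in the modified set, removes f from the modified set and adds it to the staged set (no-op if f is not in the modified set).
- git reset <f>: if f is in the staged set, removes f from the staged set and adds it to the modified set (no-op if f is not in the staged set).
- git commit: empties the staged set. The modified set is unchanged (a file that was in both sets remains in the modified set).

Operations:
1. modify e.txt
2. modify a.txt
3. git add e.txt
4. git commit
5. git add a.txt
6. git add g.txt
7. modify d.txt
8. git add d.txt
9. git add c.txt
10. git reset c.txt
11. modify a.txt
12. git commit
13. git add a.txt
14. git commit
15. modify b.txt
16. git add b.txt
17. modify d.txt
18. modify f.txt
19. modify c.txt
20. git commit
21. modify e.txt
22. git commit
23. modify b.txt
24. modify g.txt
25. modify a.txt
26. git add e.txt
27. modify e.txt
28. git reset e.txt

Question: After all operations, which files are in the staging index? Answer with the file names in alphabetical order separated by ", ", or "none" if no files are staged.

Answer: none

Derivation:
After op 1 (modify e.txt): modified={e.txt} staged={none}
After op 2 (modify a.txt): modified={a.txt, e.txt} staged={none}
After op 3 (git add e.txt): modified={a.txt} staged={e.txt}
After op 4 (git commit): modified={a.txt} staged={none}
After op 5 (git add a.txt): modified={none} staged={a.txt}
After op 6 (git add g.txt): modified={none} staged={a.txt}
After op 7 (modify d.txt): modified={d.txt} staged={a.txt}
After op 8 (git add d.txt): modified={none} staged={a.txt, d.txt}
After op 9 (git add c.txt): modified={none} staged={a.txt, d.txt}
After op 10 (git reset c.txt): modified={none} staged={a.txt, d.txt}
After op 11 (modify a.txt): modified={a.txt} staged={a.txt, d.txt}
After op 12 (git commit): modified={a.txt} staged={none}
After op 13 (git add a.txt): modified={none} staged={a.txt}
After op 14 (git commit): modified={none} staged={none}
After op 15 (modify b.txt): modified={b.txt} staged={none}
After op 16 (git add b.txt): modified={none} staged={b.txt}
After op 17 (modify d.txt): modified={d.txt} staged={b.txt}
After op 18 (modify f.txt): modified={d.txt, f.txt} staged={b.txt}
After op 19 (modify c.txt): modified={c.txt, d.txt, f.txt} staged={b.txt}
After op 20 (git commit): modified={c.txt, d.txt, f.txt} staged={none}
After op 21 (modify e.txt): modified={c.txt, d.txt, e.txt, f.txt} staged={none}
After op 22 (git commit): modified={c.txt, d.txt, e.txt, f.txt} staged={none}
After op 23 (modify b.txt): modified={b.txt, c.txt, d.txt, e.txt, f.txt} staged={none}
After op 24 (modify g.txt): modified={b.txt, c.txt, d.txt, e.txt, f.txt, g.txt} staged={none}
After op 25 (modify a.txt): modified={a.txt, b.txt, c.txt, d.txt, e.txt, f.txt, g.txt} staged={none}
After op 26 (git add e.txt): modified={a.txt, b.txt, c.txt, d.txt, f.txt, g.txt} staged={e.txt}
After op 27 (modify e.txt): modified={a.txt, b.txt, c.txt, d.txt, e.txt, f.txt, g.txt} staged={e.txt}
After op 28 (git reset e.txt): modified={a.txt, b.txt, c.txt, d.txt, e.txt, f.txt, g.txt} staged={none}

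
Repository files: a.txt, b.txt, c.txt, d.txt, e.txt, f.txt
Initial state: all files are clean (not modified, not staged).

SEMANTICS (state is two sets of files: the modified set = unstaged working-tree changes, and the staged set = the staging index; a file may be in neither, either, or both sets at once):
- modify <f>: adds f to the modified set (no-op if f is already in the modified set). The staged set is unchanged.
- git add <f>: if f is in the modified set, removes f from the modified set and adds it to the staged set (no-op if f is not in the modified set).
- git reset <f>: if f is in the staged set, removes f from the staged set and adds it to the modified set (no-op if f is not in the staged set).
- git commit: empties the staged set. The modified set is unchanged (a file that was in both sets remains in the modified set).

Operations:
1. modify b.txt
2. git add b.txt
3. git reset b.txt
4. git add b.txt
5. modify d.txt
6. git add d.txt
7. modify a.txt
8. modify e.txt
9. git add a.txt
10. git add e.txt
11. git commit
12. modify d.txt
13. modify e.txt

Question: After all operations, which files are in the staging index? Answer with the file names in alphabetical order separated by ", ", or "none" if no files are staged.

Answer: none

Derivation:
After op 1 (modify b.txt): modified={b.txt} staged={none}
After op 2 (git add b.txt): modified={none} staged={b.txt}
After op 3 (git reset b.txt): modified={b.txt} staged={none}
After op 4 (git add b.txt): modified={none} staged={b.txt}
After op 5 (modify d.txt): modified={d.txt} staged={b.txt}
After op 6 (git add d.txt): modified={none} staged={b.txt, d.txt}
After op 7 (modify a.txt): modified={a.txt} staged={b.txt, d.txt}
After op 8 (modify e.txt): modified={a.txt, e.txt} staged={b.txt, d.txt}
After op 9 (git add a.txt): modified={e.txt} staged={a.txt, b.txt, d.txt}
After op 10 (git add e.txt): modified={none} staged={a.txt, b.txt, d.txt, e.txt}
After op 11 (git commit): modified={none} staged={none}
After op 12 (modify d.txt): modified={d.txt} staged={none}
After op 13 (modify e.txt): modified={d.txt, e.txt} staged={none}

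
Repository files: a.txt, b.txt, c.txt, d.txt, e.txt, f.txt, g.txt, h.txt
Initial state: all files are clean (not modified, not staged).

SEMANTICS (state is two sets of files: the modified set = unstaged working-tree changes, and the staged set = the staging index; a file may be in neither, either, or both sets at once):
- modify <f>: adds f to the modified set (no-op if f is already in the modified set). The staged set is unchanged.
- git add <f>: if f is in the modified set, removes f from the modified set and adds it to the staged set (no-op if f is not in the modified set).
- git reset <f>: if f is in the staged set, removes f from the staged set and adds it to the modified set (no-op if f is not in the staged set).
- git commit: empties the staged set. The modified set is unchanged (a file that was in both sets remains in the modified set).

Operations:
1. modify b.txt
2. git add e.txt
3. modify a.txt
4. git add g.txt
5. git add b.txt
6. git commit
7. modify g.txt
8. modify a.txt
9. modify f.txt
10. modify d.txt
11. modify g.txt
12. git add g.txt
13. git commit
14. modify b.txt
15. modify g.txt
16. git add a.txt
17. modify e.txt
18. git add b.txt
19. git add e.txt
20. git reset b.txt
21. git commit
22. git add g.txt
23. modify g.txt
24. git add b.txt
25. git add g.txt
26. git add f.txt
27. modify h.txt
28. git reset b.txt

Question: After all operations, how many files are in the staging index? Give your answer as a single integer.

After op 1 (modify b.txt): modified={b.txt} staged={none}
After op 2 (git add e.txt): modified={b.txt} staged={none}
After op 3 (modify a.txt): modified={a.txt, b.txt} staged={none}
After op 4 (git add g.txt): modified={a.txt, b.txt} staged={none}
After op 5 (git add b.txt): modified={a.txt} staged={b.txt}
After op 6 (git commit): modified={a.txt} staged={none}
After op 7 (modify g.txt): modified={a.txt, g.txt} staged={none}
After op 8 (modify a.txt): modified={a.txt, g.txt} staged={none}
After op 9 (modify f.txt): modified={a.txt, f.txt, g.txt} staged={none}
After op 10 (modify d.txt): modified={a.txt, d.txt, f.txt, g.txt} staged={none}
After op 11 (modify g.txt): modified={a.txt, d.txt, f.txt, g.txt} staged={none}
After op 12 (git add g.txt): modified={a.txt, d.txt, f.txt} staged={g.txt}
After op 13 (git commit): modified={a.txt, d.txt, f.txt} staged={none}
After op 14 (modify b.txt): modified={a.txt, b.txt, d.txt, f.txt} staged={none}
After op 15 (modify g.txt): modified={a.txt, b.txt, d.txt, f.txt, g.txt} staged={none}
After op 16 (git add a.txt): modified={b.txt, d.txt, f.txt, g.txt} staged={a.txt}
After op 17 (modify e.txt): modified={b.txt, d.txt, e.txt, f.txt, g.txt} staged={a.txt}
After op 18 (git add b.txt): modified={d.txt, e.txt, f.txt, g.txt} staged={a.txt, b.txt}
After op 19 (git add e.txt): modified={d.txt, f.txt, g.txt} staged={a.txt, b.txt, e.txt}
After op 20 (git reset b.txt): modified={b.txt, d.txt, f.txt, g.txt} staged={a.txt, e.txt}
After op 21 (git commit): modified={b.txt, d.txt, f.txt, g.txt} staged={none}
After op 22 (git add g.txt): modified={b.txt, d.txt, f.txt} staged={g.txt}
After op 23 (modify g.txt): modified={b.txt, d.txt, f.txt, g.txt} staged={g.txt}
After op 24 (git add b.txt): modified={d.txt, f.txt, g.txt} staged={b.txt, g.txt}
After op 25 (git add g.txt): modified={d.txt, f.txt} staged={b.txt, g.txt}
After op 26 (git add f.txt): modified={d.txt} staged={b.txt, f.txt, g.txt}
After op 27 (modify h.txt): modified={d.txt, h.txt} staged={b.txt, f.txt, g.txt}
After op 28 (git reset b.txt): modified={b.txt, d.txt, h.txt} staged={f.txt, g.txt}
Final staged set: {f.txt, g.txt} -> count=2

Answer: 2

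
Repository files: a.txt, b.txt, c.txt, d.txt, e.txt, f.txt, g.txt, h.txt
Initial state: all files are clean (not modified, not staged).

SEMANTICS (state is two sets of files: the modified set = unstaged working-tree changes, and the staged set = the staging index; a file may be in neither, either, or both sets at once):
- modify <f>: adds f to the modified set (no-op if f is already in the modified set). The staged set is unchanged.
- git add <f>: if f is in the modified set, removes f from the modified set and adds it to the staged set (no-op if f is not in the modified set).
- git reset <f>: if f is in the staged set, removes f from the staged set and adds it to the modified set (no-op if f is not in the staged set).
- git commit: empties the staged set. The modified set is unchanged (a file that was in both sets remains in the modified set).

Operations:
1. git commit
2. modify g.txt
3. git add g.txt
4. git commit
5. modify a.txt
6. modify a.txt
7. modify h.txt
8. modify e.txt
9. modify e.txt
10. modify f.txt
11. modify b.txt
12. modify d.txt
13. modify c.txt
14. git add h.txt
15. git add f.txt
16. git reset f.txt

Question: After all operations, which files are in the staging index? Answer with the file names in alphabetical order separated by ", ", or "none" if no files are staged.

After op 1 (git commit): modified={none} staged={none}
After op 2 (modify g.txt): modified={g.txt} staged={none}
After op 3 (git add g.txt): modified={none} staged={g.txt}
After op 4 (git commit): modified={none} staged={none}
After op 5 (modify a.txt): modified={a.txt} staged={none}
After op 6 (modify a.txt): modified={a.txt} staged={none}
After op 7 (modify h.txt): modified={a.txt, h.txt} staged={none}
After op 8 (modify e.txt): modified={a.txt, e.txt, h.txt} staged={none}
After op 9 (modify e.txt): modified={a.txt, e.txt, h.txt} staged={none}
After op 10 (modify f.txt): modified={a.txt, e.txt, f.txt, h.txt} staged={none}
After op 11 (modify b.txt): modified={a.txt, b.txt, e.txt, f.txt, h.txt} staged={none}
After op 12 (modify d.txt): modified={a.txt, b.txt, d.txt, e.txt, f.txt, h.txt} staged={none}
After op 13 (modify c.txt): modified={a.txt, b.txt, c.txt, d.txt, e.txt, f.txt, h.txt} staged={none}
After op 14 (git add h.txt): modified={a.txt, b.txt, c.txt, d.txt, e.txt, f.txt} staged={h.txt}
After op 15 (git add f.txt): modified={a.txt, b.txt, c.txt, d.txt, e.txt} staged={f.txt, h.txt}
After op 16 (git reset f.txt): modified={a.txt, b.txt, c.txt, d.txt, e.txt, f.txt} staged={h.txt}

Answer: h.txt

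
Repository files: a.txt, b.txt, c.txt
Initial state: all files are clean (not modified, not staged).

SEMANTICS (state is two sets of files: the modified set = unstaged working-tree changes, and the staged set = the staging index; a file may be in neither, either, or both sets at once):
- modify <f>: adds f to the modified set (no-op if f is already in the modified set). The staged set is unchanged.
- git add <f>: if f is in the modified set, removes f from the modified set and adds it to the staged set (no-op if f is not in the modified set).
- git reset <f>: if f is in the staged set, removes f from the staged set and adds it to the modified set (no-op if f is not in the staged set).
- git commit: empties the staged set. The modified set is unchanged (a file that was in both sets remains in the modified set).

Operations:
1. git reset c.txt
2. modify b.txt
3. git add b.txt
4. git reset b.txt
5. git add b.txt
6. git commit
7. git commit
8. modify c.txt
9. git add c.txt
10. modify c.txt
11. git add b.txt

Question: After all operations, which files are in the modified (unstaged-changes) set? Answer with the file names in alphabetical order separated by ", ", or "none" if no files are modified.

After op 1 (git reset c.txt): modified={none} staged={none}
After op 2 (modify b.txt): modified={b.txt} staged={none}
After op 3 (git add b.txt): modified={none} staged={b.txt}
After op 4 (git reset b.txt): modified={b.txt} staged={none}
After op 5 (git add b.txt): modified={none} staged={b.txt}
After op 6 (git commit): modified={none} staged={none}
After op 7 (git commit): modified={none} staged={none}
After op 8 (modify c.txt): modified={c.txt} staged={none}
After op 9 (git add c.txt): modified={none} staged={c.txt}
After op 10 (modify c.txt): modified={c.txt} staged={c.txt}
After op 11 (git add b.txt): modified={c.txt} staged={c.txt}

Answer: c.txt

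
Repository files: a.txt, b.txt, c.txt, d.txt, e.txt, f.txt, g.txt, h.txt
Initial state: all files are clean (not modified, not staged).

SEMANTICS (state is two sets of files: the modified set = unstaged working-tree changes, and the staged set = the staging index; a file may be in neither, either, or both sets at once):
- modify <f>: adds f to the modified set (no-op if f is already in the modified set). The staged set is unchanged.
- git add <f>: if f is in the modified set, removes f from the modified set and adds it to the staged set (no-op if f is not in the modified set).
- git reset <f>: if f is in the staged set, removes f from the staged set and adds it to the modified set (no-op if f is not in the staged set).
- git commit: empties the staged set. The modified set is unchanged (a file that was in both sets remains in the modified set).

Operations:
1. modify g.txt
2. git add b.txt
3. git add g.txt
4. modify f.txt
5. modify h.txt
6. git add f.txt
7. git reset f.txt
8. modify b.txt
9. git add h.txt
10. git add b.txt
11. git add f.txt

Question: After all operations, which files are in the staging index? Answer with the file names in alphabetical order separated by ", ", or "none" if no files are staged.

After op 1 (modify g.txt): modified={g.txt} staged={none}
After op 2 (git add b.txt): modified={g.txt} staged={none}
After op 3 (git add g.txt): modified={none} staged={g.txt}
After op 4 (modify f.txt): modified={f.txt} staged={g.txt}
After op 5 (modify h.txt): modified={f.txt, h.txt} staged={g.txt}
After op 6 (git add f.txt): modified={h.txt} staged={f.txt, g.txt}
After op 7 (git reset f.txt): modified={f.txt, h.txt} staged={g.txt}
After op 8 (modify b.txt): modified={b.txt, f.txt, h.txt} staged={g.txt}
After op 9 (git add h.txt): modified={b.txt, f.txt} staged={g.txt, h.txt}
After op 10 (git add b.txt): modified={f.txt} staged={b.txt, g.txt, h.txt}
After op 11 (git add f.txt): modified={none} staged={b.txt, f.txt, g.txt, h.txt}

Answer: b.txt, f.txt, g.txt, h.txt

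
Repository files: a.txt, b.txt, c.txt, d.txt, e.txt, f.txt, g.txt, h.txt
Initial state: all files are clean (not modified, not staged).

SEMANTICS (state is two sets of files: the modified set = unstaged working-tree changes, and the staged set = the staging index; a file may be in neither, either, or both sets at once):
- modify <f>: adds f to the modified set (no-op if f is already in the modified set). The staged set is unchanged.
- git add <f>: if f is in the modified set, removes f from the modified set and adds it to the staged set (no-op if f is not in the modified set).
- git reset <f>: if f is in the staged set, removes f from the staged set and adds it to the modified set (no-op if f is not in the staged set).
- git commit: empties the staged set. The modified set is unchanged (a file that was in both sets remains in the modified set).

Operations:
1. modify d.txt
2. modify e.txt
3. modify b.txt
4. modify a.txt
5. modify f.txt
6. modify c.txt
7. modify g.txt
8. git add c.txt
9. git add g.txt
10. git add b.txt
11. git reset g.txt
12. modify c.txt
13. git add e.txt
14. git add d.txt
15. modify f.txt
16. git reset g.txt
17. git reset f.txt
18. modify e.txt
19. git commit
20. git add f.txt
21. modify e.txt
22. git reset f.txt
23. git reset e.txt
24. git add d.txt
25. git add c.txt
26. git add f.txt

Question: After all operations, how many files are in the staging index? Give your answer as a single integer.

Answer: 2

Derivation:
After op 1 (modify d.txt): modified={d.txt} staged={none}
After op 2 (modify e.txt): modified={d.txt, e.txt} staged={none}
After op 3 (modify b.txt): modified={b.txt, d.txt, e.txt} staged={none}
After op 4 (modify a.txt): modified={a.txt, b.txt, d.txt, e.txt} staged={none}
After op 5 (modify f.txt): modified={a.txt, b.txt, d.txt, e.txt, f.txt} staged={none}
After op 6 (modify c.txt): modified={a.txt, b.txt, c.txt, d.txt, e.txt, f.txt} staged={none}
After op 7 (modify g.txt): modified={a.txt, b.txt, c.txt, d.txt, e.txt, f.txt, g.txt} staged={none}
After op 8 (git add c.txt): modified={a.txt, b.txt, d.txt, e.txt, f.txt, g.txt} staged={c.txt}
After op 9 (git add g.txt): modified={a.txt, b.txt, d.txt, e.txt, f.txt} staged={c.txt, g.txt}
After op 10 (git add b.txt): modified={a.txt, d.txt, e.txt, f.txt} staged={b.txt, c.txt, g.txt}
After op 11 (git reset g.txt): modified={a.txt, d.txt, e.txt, f.txt, g.txt} staged={b.txt, c.txt}
After op 12 (modify c.txt): modified={a.txt, c.txt, d.txt, e.txt, f.txt, g.txt} staged={b.txt, c.txt}
After op 13 (git add e.txt): modified={a.txt, c.txt, d.txt, f.txt, g.txt} staged={b.txt, c.txt, e.txt}
After op 14 (git add d.txt): modified={a.txt, c.txt, f.txt, g.txt} staged={b.txt, c.txt, d.txt, e.txt}
After op 15 (modify f.txt): modified={a.txt, c.txt, f.txt, g.txt} staged={b.txt, c.txt, d.txt, e.txt}
After op 16 (git reset g.txt): modified={a.txt, c.txt, f.txt, g.txt} staged={b.txt, c.txt, d.txt, e.txt}
After op 17 (git reset f.txt): modified={a.txt, c.txt, f.txt, g.txt} staged={b.txt, c.txt, d.txt, e.txt}
After op 18 (modify e.txt): modified={a.txt, c.txt, e.txt, f.txt, g.txt} staged={b.txt, c.txt, d.txt, e.txt}
After op 19 (git commit): modified={a.txt, c.txt, e.txt, f.txt, g.txt} staged={none}
After op 20 (git add f.txt): modified={a.txt, c.txt, e.txt, g.txt} staged={f.txt}
After op 21 (modify e.txt): modified={a.txt, c.txt, e.txt, g.txt} staged={f.txt}
After op 22 (git reset f.txt): modified={a.txt, c.txt, e.txt, f.txt, g.txt} staged={none}
After op 23 (git reset e.txt): modified={a.txt, c.txt, e.txt, f.txt, g.txt} staged={none}
After op 24 (git add d.txt): modified={a.txt, c.txt, e.txt, f.txt, g.txt} staged={none}
After op 25 (git add c.txt): modified={a.txt, e.txt, f.txt, g.txt} staged={c.txt}
After op 26 (git add f.txt): modified={a.txt, e.txt, g.txt} staged={c.txt, f.txt}
Final staged set: {c.txt, f.txt} -> count=2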